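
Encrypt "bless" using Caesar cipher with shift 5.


Word: "bless"
Shift: 5
Each letter → (letter + shift) mod 26:
  'b' (1) + 5 = 6 → 'g'
  'l' (11) + 5 = 16 → 'q'
  'e' (4) + 5 = 9 → 'j'
  's' (18) + 5 = 23 → 'x'
  's' (18) + 5 = 23 → 'x'
Result = "gqjxx"


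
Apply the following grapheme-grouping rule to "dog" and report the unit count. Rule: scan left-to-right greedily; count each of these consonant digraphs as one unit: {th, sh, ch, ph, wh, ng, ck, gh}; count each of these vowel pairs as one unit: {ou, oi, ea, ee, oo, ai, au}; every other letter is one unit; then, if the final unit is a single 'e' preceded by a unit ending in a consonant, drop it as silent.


Word: "dog" (3 letters)
Left-to-right scan:
  (1) 'd' (letter)
  (2) 'o' (letter)
  (3) 'g' (letter)
Units from scan: 3
Sound units = 3 units


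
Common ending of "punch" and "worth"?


Word 1: "punch"
Word 2: "worth"
Comparing from end:
  Pos -1: 'h' == 'h'
  Pos -2: 'c' != 't' (stop)
LCS = "h" (length 1)


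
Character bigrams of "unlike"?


Word: "unlike" (length 6)
Number of bigrams = 6 - 2 + 1 = 5
  Position 0: "un"
  Position 1: "nl"
  Position 2: "li"
  Position 3: "ik"
  Position 4: "ke"
Bigrams = "un", "nl", "li", "ik", "ke"


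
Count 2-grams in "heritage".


Word: "heritage" (length 8)
Number of 2-grams = length - 2 + 1 = 8 - 2 + 1
= 7


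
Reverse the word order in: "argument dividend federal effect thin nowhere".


Original: "argument dividend federal effect thin nowhere"
Words (1..n): argument | dividend | federal | effect | thin | nowhere
Reversed (n..1): nowhere | thin | effect | federal | dividend | argument
Result = "nowhere thin effect federal dividend argument"


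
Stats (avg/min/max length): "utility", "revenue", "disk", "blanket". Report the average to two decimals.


Lengths: "utility"=7, "revenue"=7, "disk"=4, "blanket"=7
Sum = 25, Count = 4
Average = 25/4 = 6.25
= avg=6.25, min=4, max=7


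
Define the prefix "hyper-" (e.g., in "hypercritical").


Prefix: hyper-
Example: hypercritical (hyper- + critical)
Meaning = over / excessive


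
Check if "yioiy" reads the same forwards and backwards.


Word: "yioiy"
Reversed: "yioiy"
Forward == Backward? yioiy == yioiy
Palindrome = Yes


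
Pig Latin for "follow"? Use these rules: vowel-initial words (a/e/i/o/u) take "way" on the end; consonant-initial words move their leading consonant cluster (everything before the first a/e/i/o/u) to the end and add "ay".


Word: "follow"
Starts with consonant(s) → move to end, add 'ay'
Consonant cluster: "f"
Pig Latin = "ollowfay"


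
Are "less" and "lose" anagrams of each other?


Word 1: "less" → sorted: elss
Word 2: "lose" → sorted: elos
Same letters? elss != elos
Anagram = No


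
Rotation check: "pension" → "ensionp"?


Word: "pension", Candidate: "ensionp"
Method: check if candidate is substring of word+word
"pensionpension" contains "ensionp"? Yes
Is rotation = Yes


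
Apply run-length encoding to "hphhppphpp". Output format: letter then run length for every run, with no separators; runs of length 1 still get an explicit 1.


String: "hphhppphpp"
Scanning for consecutive runs:
  'h' x 1
  'p' x 1
  'h' x 2
  'p' x 3
  'h' x 1
  'p' x 2
RLE = "h1p1h2p3h1p2"


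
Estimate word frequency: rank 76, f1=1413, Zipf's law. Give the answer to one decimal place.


Zipf's law: f(r) = f(1) / r
f(1) = 1413
f(76) = 1413 / 76
= 18.6 occurrences


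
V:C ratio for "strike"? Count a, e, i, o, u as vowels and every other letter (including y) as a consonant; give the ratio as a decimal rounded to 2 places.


Word: "strike"
Vowels (a,e,i,o,u): 2
Consonants: 4
Ratio = 2/4
= 0.50


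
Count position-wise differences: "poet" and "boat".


Comparing character by character (same length = 4):
  Pos 0: 'p' vs 'b' !=
  Pos 1: 'o' vs 'o' =
  Pos 2: 'e' vs 'a' !=
  Pos 3: 't' vs 't' =
Hamming distance = 2


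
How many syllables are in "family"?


Word: "family"
Syllable breakdown: fam · i · ly
Counting: 3 parts
= 3 syllables


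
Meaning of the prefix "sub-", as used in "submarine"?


Prefix: sub-
Example: submarine (sub- + marine)
Meaning = under / below


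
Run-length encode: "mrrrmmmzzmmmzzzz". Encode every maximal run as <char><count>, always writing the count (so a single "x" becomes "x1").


String: "mrrrmmmzzmmmzzzz"
Scanning for consecutive runs:
  'm' x 1
  'r' x 3
  'm' x 3
  'z' x 2
  'm' x 3
  'z' x 4
RLE = "m1r3m3z2m3z4"


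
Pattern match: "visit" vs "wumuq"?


Pattern of "visit": [0, 1, 2, 1, 3]
Pattern of "wumuq": [0, 1, 2, 1, 3]
Patterns match
Same pattern = Yes


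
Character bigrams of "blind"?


Word: "blind" (length 5)
Number of bigrams = 5 - 2 + 1 = 4
  Position 0: "bl"
  Position 1: "li"
  Position 2: "in"
  Position 3: "nd"
Bigrams = "bl", "li", "in", "nd"


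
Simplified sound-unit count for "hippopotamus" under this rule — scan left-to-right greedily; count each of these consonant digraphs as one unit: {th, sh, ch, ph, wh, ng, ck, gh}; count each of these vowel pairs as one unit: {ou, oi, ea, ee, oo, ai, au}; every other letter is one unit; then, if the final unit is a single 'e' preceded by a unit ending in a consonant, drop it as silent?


Word: "hippopotamus" (12 letters)
Left-to-right scan:
  1. 'h' (letter)
  2. 'i' (letter)
  3. 'p' (letter)
  4. 'p' (letter)
  5. 'o' (letter)
  6. 'p' (letter)
  7. 'o' (letter)
  8. 't' (letter)
  9. 'a' (letter)
  10. 'm' (letter)
  11. 'u' (letter)
  12. 's' (letter)
Units from scan: 12
Sound units = 12 units


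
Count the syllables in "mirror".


Word: "mirror"
Syllable breakdown: mir · ror
Counting: 2 parts
= 2 syllables


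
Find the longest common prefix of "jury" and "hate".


Word 1: "jury"
Word 2: "hate"
Comparing from start:
  Pos 0: 'j' != 'h' (stop)
LCP = "" (length 0)


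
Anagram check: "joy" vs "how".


Word 1: "joy" → sorted: joy
Word 2: "how" → sorted: how
Same letters? joy != how
Anagram = No


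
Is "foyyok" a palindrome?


Word: "foyyok"
Reversed: "koyyof"
Forward == Backward? foyyok != koyyof
Palindrome = No


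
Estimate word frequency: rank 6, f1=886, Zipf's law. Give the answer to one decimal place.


Zipf's law: f(r) = f(1) / r
f(1) = 886
f(6) = 886 / 6
= 147.7 occurrences


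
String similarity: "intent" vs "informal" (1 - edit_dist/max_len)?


Word 1: "intent" (length 6)
Word 2: "informal" (length 8)
One optimal edit sequence:
  1. keep 'i'
  2. keep 'n'
  3. insert 'f'  (+1)
  4. insert 'o'  (+1)
  5. substitute 't' -> 'r'  (+1)
  6. substitute 'e' -> 'm'  (+1)
  7. substitute 'n' -> 'a'  (+1)
  8. substitute 't' -> 'l'  (+1)
Edit distance = 6
Max length = max(6, 8) = 8
Similarity = 1 - 6/8
= 0.2500


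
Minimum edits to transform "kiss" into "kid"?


Word 1: "kiss" (length 4)
Word 2: "kid" (length 3)
One optimal edit sequence (insert/delete/substitute each cost 1):
  1. keep 'k'
  2. keep 'i'
  3. delete 's'  (+1)
  4. substitute 's' -> 'd'  (+1)
Total edit operations: 2
Edit distance = 2


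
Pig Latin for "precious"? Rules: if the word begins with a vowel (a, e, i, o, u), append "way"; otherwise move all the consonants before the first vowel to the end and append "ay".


Word: "precious"
Starts with consonant(s) → move to end, add 'ay'
Consonant cluster: "pr"
Pig Latin = "eciouspray"


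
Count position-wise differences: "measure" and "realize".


Comparing character by character (same length = 7):
  Pos 0: 'm' vs 'r' !=
  Pos 1: 'e' vs 'e' =
  Pos 2: 'a' vs 'a' =
  Pos 3: 's' vs 'l' !=
  Pos 4: 'u' vs 'i' !=
  Pos 5: 'r' vs 'z' !=
  Pos 6: 'e' vs 'e' =
Hamming distance = 4


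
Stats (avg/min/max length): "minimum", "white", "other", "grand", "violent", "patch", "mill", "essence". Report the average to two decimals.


Lengths: "minimum"=7, "white"=5, "other"=5, "grand"=5, "violent"=7, "patch"=5, "mill"=4, "essence"=7
Sum = 45, Count = 8
Average = 45/8 = 5.63
= avg=5.63, min=4, max=7


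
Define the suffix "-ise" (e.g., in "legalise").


Suffix: -ise
Example: legalise = legal + -ise
Meaning = to make


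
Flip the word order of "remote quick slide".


Original: "remote quick slide"
Words (1..n): remote | quick | slide
Reversed (n..1): slide | quick | remote
Result = "slide quick remote"


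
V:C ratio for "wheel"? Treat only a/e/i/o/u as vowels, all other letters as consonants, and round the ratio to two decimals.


Word: "wheel"
Vowels (a,e,i,o,u): 2
Consonants: 3
Ratio = 2/3
= 0.67


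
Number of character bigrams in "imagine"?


Word: "imagine" (length 7)
Number of 2-grams = length - 2 + 1 = 7 - 2 + 1
= 6


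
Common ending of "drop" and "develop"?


Word 1: "drop"
Word 2: "develop"
Comparing from end:
  Pos -1: 'p' == 'p'
  Pos -2: 'o' == 'o'
  Pos -3: 'r' != 'l' (stop)
LCS = "op" (length 2)


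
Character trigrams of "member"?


Word: "member" (length 6)
Number of trigrams = 6 - 3 + 1 = 4
  Position 0: "mem"
  Position 1: "emb"
  Position 2: "mbe"
  Position 3: "ber"
Trigrams = "mem", "emb", "mbe", "ber"


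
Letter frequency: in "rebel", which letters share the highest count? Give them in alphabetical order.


Word: "rebel"
Letter counts:
  'b': 1
  'e': 2
  'l': 1
  'r': 1
Maximum count = 2
Most frequent = 'e' (2 times each)


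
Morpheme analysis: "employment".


Word: "employment"
Morphemes: employ / -ment
Each morpheme carries meaning
= 2 morphemes


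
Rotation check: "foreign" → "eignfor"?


Word: "foreign", Candidate: "eignfor"
Method: check if candidate is substring of word+word
"foreignforeign" contains "eignfor"? Yes
Is rotation = Yes


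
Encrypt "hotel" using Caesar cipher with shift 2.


Word: "hotel"
Shift: 2
Each letter → (letter + shift) mod 26:
  'h' (7) + 2 = 9 → 'j'
  'o' (14) + 2 = 16 → 'q'
  't' (19) + 2 = 21 → 'v'
  'e' (4) + 2 = 6 → 'g'
  'l' (11) + 2 = 13 → 'n'
Result = "jqvgn"


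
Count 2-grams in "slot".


Word: "slot" (length 4)
Number of 2-grams = length - 2 + 1 = 4 - 2 + 1
= 3


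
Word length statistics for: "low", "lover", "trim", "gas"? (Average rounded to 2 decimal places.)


Lengths: "low"=3, "lover"=5, "trim"=4, "gas"=3
Sum = 15, Count = 4
Average = 15/4 = 3.75
= avg=3.75, min=3, max=5


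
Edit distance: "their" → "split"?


Word 1: "their" (length 5)
Word 2: "split" (length 5)
One optimal edit sequence (insert/delete/substitute each cost 1):
  1. substitute 't' -> 's'  (+1)
  2. substitute 'h' -> 'p'  (+1)
  3. substitute 'e' -> 'l'  (+1)
  4. keep 'i'
  5. substitute 'r' -> 't'  (+1)
Total edit operations: 4
Edit distance = 4


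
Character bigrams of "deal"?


Word: "deal" (length 4)
Number of bigrams = 4 - 2 + 1 = 3
  Position 0: "de"
  Position 1: "ea"
  Position 2: "al"
Bigrams = "de", "ea", "al"


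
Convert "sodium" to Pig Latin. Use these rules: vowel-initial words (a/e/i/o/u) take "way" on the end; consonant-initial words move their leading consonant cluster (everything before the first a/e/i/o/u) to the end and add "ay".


Word: "sodium"
Starts with consonant(s) → move to end, add 'ay'
Consonant cluster: "s"
Pig Latin = "odiumsay"


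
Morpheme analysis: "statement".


Word: "statement"
Morphemes: state + -ment
Each morpheme carries meaning
= 2 morphemes


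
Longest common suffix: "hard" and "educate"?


Word 1: "hard"
Word 2: "educate"
Comparing from end:
  Pos -1: 'd' != 'e' (stop)
LCS = "" (length 0)


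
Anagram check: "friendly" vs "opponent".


Word 1: "friendly" → sorted: defilnry
Word 2: "opponent" → sorted: ennooppt
Same letters? defilnry != ennooppt
Anagram = No


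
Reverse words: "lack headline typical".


Original: "lack headline typical"
Words (1..n): lack | headline | typical
Reversed (n..1): typical | headline | lack
Result = "typical headline lack"


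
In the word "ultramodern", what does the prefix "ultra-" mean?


Prefix: ultra-
Example: ultramodern = ultra- + modern
Meaning = beyond


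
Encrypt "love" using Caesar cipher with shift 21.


Word: "love"
Shift: 21
Each letter → (letter + shift) mod 26:
  'l' (11) + 21 = 6 → 'g'
  'o' (14) + 21 = 9 → 'j'
  'v' (21) + 21 = 16 → 'q'
  'e' (4) + 21 = 25 → 'z'
Result = "gjqz"


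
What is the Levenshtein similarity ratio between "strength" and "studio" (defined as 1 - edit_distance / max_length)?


Word 1: "strength" (length 8)
Word 2: "studio" (length 6)
One optimal edit sequence:
  1. keep 's'
  2. keep 't'
  3. delete 'r'  (+1)
  4. delete 'e'  (+1)
  5. substitute 'n' -> 'u'  (+1)
  6. substitute 'g' -> 'd'  (+1)
  7. substitute 't' -> 'i'  (+1)
  8. substitute 'h' -> 'o'  (+1)
Edit distance = 6
Max length = max(8, 6) = 8
Similarity = 1 - 6/8
= 0.2500


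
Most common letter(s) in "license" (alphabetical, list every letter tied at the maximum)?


Word: "license"
Letter counts:
  'c': 1
  'e': 2
  'i': 1
  'l': 1
  'n': 1
  's': 1
Maximum count = 2
Most frequent = 'e' (2 times each)


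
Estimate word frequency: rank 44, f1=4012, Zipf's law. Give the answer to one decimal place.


Zipf's law: f(r) = f(1) / r
f(1) = 4012
f(44) = 4012 / 44
= 91.2 occurrences


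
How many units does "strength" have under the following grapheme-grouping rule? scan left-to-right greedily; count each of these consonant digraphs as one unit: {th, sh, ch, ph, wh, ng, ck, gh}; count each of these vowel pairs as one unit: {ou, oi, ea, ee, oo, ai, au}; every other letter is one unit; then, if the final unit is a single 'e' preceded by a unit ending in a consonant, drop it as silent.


Word: "strength" (8 letters)
Left-to-right scan:
  1. 's' (letter)
  2. 't' (letter)
  3. 'r' (letter)
  4. 'e' (letter)
  5. 'ng' (digraph)
  6. 'th' (digraph)
Units from scan: 6
Sound units = 6 units


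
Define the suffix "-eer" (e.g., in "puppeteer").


Suffix: -eer
Example: puppeteer (puppet + -eer)
Meaning = one who is concerned with


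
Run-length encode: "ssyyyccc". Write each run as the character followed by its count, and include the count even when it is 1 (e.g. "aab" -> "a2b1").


String: "ssyyyccc"
Scanning for consecutive runs:
  's' x 2
  'y' x 3
  'c' x 3
RLE = "s2y3c3"


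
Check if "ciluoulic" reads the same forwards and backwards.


Word: "ciluoulic"
Reversed: "ciluoulic"
Forward == Backward? ciluoulic == ciluoulic
Palindrome = Yes


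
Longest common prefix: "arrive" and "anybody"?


Word 1: "arrive"
Word 2: "anybody"
Comparing from start:
  Pos 0: 'a' == 'a'
  Pos 1: 'r' != 'n' (stop)
LCP = "a" (length 1)


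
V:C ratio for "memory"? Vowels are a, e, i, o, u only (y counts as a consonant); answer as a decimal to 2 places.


Word: "memory"
Vowels (a,e,i,o,u): 2
Consonants: 4
Ratio = 2/4
= 0.50


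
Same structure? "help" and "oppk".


Pattern of "help": [0, 1, 2, 3]
Pattern of "oppk": [0, 1, 1, 2]
Patterns do not match
Same pattern = No


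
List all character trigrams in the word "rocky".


Word: "rocky" (length 5)
Number of trigrams = 5 - 3 + 1 = 3
  Position 0: "roc"
  Position 1: "ock"
  Position 2: "cky"
Trigrams = "roc", "ock", "cky"


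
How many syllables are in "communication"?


Word: "communication"
Syllable breakdown: com · mu · ni · ca · tion
Counting: 5 parts
= 5 syllables


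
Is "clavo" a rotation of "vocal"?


Word: "vocal", Candidate: "clavo"
Method: check if candidate is substring of word+word
"vocalvocal" contains "clavo"? No
Is rotation = No


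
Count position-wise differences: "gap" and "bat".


Comparing character by character (same length = 3):
  Pos 0: 'g' vs 'b' !=
  Pos 1: 'a' vs 'a' =
  Pos 2: 'p' vs 't' !=
Hamming distance = 2


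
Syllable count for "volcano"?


Word: "volcano"
Syllable breakdown: vol | ca | no
Counting: 3 parts
= 3 syllables


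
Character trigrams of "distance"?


Word: "distance" (length 8)
Number of trigrams = 8 - 3 + 1 = 6
  Position 0: "dis"
  Position 1: "ist"
  Position 2: "sta"
  Position 3: "tan"
  Position 4: "anc"
  Position 5: "nce"
Trigrams = "dis", "ist", "sta", "tan", "anc", "nce"


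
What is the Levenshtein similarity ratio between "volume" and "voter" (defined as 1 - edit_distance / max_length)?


Word 1: "volume" (length 6)
Word 2: "voter" (length 5)
One optimal edit sequence:
  1. keep 'v'
  2. keep 'o'
  3. delete 'l'  (+1)
  4. substitute 'u' -> 't'  (+1)
  5. substitute 'm' -> 'e'  (+1)
  6. substitute 'e' -> 'r'  (+1)
Edit distance = 4
Max length = max(6, 5) = 6
Similarity = 1 - 4/6
= 0.3333


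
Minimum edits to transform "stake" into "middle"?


Word 1: "stake" (length 5)
Word 2: "middle" (length 6)
One optimal edit sequence (insert/delete/substitute each cost 1):
  1. insert 'm'  (+1)
  2. substitute 's' -> 'i'  (+1)
  3. substitute 't' -> 'd'  (+1)
  4. substitute 'a' -> 'd'  (+1)
  5. substitute 'k' -> 'l'  (+1)
  6. keep 'e'
Total edit operations: 5
Edit distance = 5


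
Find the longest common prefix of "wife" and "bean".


Word 1: "wife"
Word 2: "bean"
Comparing from start:
  Pos 0: 'w' != 'b' (stop)
LCP = "" (length 0)


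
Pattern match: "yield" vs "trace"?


Pattern of "yield": [0, 1, 2, 3, 4]
Pattern of "trace": [0, 1, 2, 3, 4]
Patterns match
Same pattern = Yes


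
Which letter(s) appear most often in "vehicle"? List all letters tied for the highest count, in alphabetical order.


Word: "vehicle"
Letter counts:
  'c': 1
  'e': 2
  'h': 1
  'i': 1
  'l': 1
  'v': 1
Maximum count = 2
Most frequent = 'e' (2 times each)


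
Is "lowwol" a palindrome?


Word: "lowwol"
Reversed: "lowwol"
Forward == Backward? lowwol == lowwol
Palindrome = Yes


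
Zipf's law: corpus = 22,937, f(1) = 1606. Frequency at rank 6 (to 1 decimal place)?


Zipf's law: f(r) = f(1) / r
f(1) = 1606
f(6) = 1606 / 6
= 267.7 occurrences


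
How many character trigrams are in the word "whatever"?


Word: "whatever" (length 8)
Number of 3-grams = length - 3 + 1 = 8 - 3 + 1
= 6


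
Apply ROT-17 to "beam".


Word: "beam"
Shift: 17
Each letter → (letter + shift) mod 26:
  'b' (1) + 17 = 18 → 's'
  'e' (4) + 17 = 21 → 'v'
  'a' (0) + 17 = 17 → 'r'
  'm' (12) + 17 = 3 → 'd'
Result = "svrd"


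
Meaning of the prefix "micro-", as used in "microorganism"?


Prefix: micro-
As in: microorganism -> micro- + organism
Meaning = small


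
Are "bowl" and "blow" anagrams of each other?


Word 1: "bowl" → sorted: blow
Word 2: "blow" → sorted: blow
Same letters? blow == blow
Anagram = Yes


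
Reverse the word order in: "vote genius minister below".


Original: "vote genius minister below"
Words (1..n): vote | genius | minister | below
Reversed (n..1): below | minister | genius | vote
Result = "below minister genius vote"


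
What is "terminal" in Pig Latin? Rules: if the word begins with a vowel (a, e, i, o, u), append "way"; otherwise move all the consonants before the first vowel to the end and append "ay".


Word: "terminal"
Starts with consonant(s) → move to end, add 'ay'
Consonant cluster: "t"
Pig Latin = "erminaltay"


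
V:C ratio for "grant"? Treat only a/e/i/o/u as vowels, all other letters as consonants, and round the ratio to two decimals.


Word: "grant"
Vowels (a,e,i,o,u): 1
Consonants: 4
Ratio = 1/4
= 0.25


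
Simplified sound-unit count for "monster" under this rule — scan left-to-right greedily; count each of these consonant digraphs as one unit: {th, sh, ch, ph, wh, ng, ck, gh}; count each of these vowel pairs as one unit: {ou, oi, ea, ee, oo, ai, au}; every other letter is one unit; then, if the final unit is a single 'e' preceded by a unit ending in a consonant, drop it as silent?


Word: "monster" (7 letters)
Left-to-right scan:
  1. 'm' (letter)
  2. 'o' (letter)
  3. 'n' (letter)
  4. 's' (letter)
  5. 't' (letter)
  6. 'e' (letter)
  7. 'r' (letter)
Units from scan: 7
Sound units = 7 units


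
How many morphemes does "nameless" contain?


Word: "nameless"
Morphemes: name + -less
Each morpheme carries meaning
= 2 morphemes


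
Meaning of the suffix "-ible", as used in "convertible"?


Suffix: -ible
As in: convertible -> convert + -ible
Meaning = capable of


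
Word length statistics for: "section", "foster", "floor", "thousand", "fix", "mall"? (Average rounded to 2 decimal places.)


Lengths: "section"=7, "foster"=6, "floor"=5, "thousand"=8, "fix"=3, "mall"=4
Sum = 33, Count = 6
Average = 33/6 = 5.50
= avg=5.50, min=3, max=8


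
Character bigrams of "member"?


Word: "member" (length 6)
Number of bigrams = 6 - 2 + 1 = 5
  Position 0: "me"
  Position 1: "em"
  Position 2: "mb"
  Position 3: "be"
  Position 4: "er"
Bigrams = "me", "em", "mb", "be", "er"


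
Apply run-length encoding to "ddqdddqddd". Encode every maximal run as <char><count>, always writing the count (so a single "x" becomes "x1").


String: "ddqdddqddd"
Scanning for consecutive runs:
  'd' x 2
  'q' x 1
  'd' x 3
  'q' x 1
  'd' x 3
RLE = "d2q1d3q1d3"


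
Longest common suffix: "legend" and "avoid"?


Word 1: "legend"
Word 2: "avoid"
Comparing from end:
  Pos -1: 'd' == 'd'
  Pos -2: 'n' != 'i' (stop)
LCS = "d" (length 1)


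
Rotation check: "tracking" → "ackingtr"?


Word: "tracking", Candidate: "ackingtr"
Method: check if candidate is substring of word+word
"trackingtracking" contains "ackingtr"? Yes
Is rotation = Yes


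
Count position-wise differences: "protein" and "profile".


Comparing character by character (same length = 7):
  Pos 0: 'p' vs 'p' =
  Pos 1: 'r' vs 'r' =
  Pos 2: 'o' vs 'o' =
  Pos 3: 't' vs 'f' !=
  Pos 4: 'e' vs 'i' !=
  Pos 5: 'i' vs 'l' !=
  Pos 6: 'n' vs 'e' !=
Hamming distance = 4


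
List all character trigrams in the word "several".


Word: "several" (length 7)
Number of trigrams = 7 - 3 + 1 = 5
  Position 0: "sev"
  Position 1: "eve"
  Position 2: "ver"
  Position 3: "era"
  Position 4: "ral"
Trigrams = "sev", "eve", "ver", "era", "ral"


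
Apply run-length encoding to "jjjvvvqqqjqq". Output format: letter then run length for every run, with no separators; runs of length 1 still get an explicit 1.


String: "jjjvvvqqqjqq"
Scanning for consecutive runs:
  'j' x 3
  'v' x 3
  'q' x 3
  'j' x 1
  'q' x 2
RLE = "j3v3q3j1q2"


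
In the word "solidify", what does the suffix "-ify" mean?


Suffix: -ify
Example: solidify = solid + -ify
Meaning = to make


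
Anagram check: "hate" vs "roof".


Word 1: "hate" → sorted: aeht
Word 2: "roof" → sorted: foor
Same letters? aeht != foor
Anagram = No


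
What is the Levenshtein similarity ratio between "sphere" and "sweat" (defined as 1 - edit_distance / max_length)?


Word 1: "sphere" (length 6)
Word 2: "sweat" (length 5)
One optimal edit sequence:
  1. keep 's'
  2. delete 'p'  (+1)
  3. substitute 'h' -> 'w'  (+1)
  4. keep 'e'
  5. substitute 'r' -> 'a'  (+1)
  6. substitute 'e' -> 't'  (+1)
Edit distance = 4
Max length = max(6, 5) = 6
Similarity = 1 - 4/6
= 0.3333


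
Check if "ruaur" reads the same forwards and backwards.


Word: "ruaur"
Reversed: "ruaur"
Forward == Backward? ruaur == ruaur
Palindrome = Yes


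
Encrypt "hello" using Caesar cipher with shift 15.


Word: "hello"
Shift: 15
Each letter → (letter + shift) mod 26:
  'h' (7) + 15 = 22 → 'w'
  'e' (4) + 15 = 19 → 't'
  'l' (11) + 15 = 0 → 'a'
  'l' (11) + 15 = 0 → 'a'
  'o' (14) + 15 = 3 → 'd'
Result = "wtaad"


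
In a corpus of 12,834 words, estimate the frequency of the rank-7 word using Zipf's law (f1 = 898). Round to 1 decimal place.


Zipf's law: f(r) = f(1) / r
f(1) = 898
f(7) = 898 / 7
= 128.3 occurrences


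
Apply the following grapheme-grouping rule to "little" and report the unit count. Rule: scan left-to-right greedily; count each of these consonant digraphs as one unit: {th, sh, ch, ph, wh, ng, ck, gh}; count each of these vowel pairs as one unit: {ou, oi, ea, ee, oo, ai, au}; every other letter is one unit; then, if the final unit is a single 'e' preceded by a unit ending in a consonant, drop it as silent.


Word: "little" (6 letters)
Left-to-right scan:
  1. 'l' (letter)
  2. 'i' (letter)
  3. 't' (letter)
  4. 't' (letter)
  5. 'l' (letter)
  6. 'e' (letter)
Units from scan: 6
Final unit is 'e' after a consonant -> drop as silent (-1)
Sound units = 5 units


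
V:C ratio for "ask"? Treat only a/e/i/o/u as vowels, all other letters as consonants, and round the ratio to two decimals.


Word: "ask"
Vowels (a,e,i,o,u): 1
Consonants: 2
Ratio = 1/2
= 0.50


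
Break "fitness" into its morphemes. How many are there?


Word: "fitness"
Morphemes: fit | -ness
Each morpheme carries meaning
= 2 morphemes


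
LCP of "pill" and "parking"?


Word 1: "pill"
Word 2: "parking"
Comparing from start:
  Pos 0: 'p' == 'p'
  Pos 1: 'i' != 'a' (stop)
LCP = "p" (length 1)


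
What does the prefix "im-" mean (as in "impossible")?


Prefix: im-
Example: impossible = im- + possible
Meaning = not / into


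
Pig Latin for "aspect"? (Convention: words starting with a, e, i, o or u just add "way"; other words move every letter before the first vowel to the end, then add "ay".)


Word: "aspect"
Starts with vowel → add 'way'
Pig Latin = "aspectway"


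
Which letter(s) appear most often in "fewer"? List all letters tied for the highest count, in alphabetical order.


Word: "fewer"
Letter counts:
  'e': 2
  'f': 1
  'r': 1
  'w': 1
Maximum count = 2
Most frequent = 'e' (2 times each)


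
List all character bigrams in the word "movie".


Word: "movie" (length 5)
Number of bigrams = 5 - 2 + 1 = 4
  Position 0: "mo"
  Position 1: "ov"
  Position 2: "vi"
  Position 3: "ie"
Bigrams = "mo", "ov", "vi", "ie"


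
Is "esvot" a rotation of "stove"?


Word: "stove", Candidate: "esvot"
Method: check if candidate is substring of word+word
"stovestove" contains "esvot"? No
Is rotation = No


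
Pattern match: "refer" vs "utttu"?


Pattern of "refer": [0, 1, 2, 1, 0]
Pattern of "utttu": [0, 1, 1, 1, 0]
Patterns do not match
Same pattern = No


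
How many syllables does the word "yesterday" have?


Word: "yesterday"
Syllable breakdown: yes / ter / day
Counting: 3 parts
= 3 syllables


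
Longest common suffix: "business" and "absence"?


Word 1: "business"
Word 2: "absence"
Comparing from end:
  Pos -1: 's' != 'e' (stop)
LCS = "" (length 0)


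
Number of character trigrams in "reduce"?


Word: "reduce" (length 6)
Number of 3-grams = length - 3 + 1 = 6 - 3 + 1
= 4


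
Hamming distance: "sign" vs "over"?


Comparing character by character (same length = 4):
  Pos 0: 's' vs 'o' !=
  Pos 1: 'i' vs 'v' !=
  Pos 2: 'g' vs 'e' !=
  Pos 3: 'n' vs 'r' !=
Hamming distance = 4


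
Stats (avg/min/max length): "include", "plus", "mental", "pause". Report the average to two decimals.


Lengths: "include"=7, "plus"=4, "mental"=6, "pause"=5
Sum = 22, Count = 4
Average = 22/4 = 5.50
= avg=5.50, min=4, max=7


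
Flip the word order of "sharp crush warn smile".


Original: "sharp crush warn smile"
Words (1..n): sharp | crush | warn | smile
Reversed (n..1): smile | warn | crush | sharp
Result = "smile warn crush sharp"


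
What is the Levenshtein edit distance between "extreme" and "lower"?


Word 1: "extreme" (length 7)
Word 2: "lower" (length 5)
One optimal edit sequence (insert/delete/substitute each cost 1):
  1. delete 'e'  (+1)
  2. substitute 'x' -> 'l'  (+1)
  3. substitute 't' -> 'o'  (+1)
  4. substitute 'r' -> 'w'  (+1)
  5. keep 'e'
  6. delete 'm'  (+1)
  7. substitute 'e' -> 'r'  (+1)
Total edit operations: 6
Edit distance = 6


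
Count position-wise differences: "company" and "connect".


Comparing character by character (same length = 7):
  Pos 0: 'c' vs 'c' =
  Pos 1: 'o' vs 'o' =
  Pos 2: 'm' vs 'n' !=
  Pos 3: 'p' vs 'n' !=
  Pos 4: 'a' vs 'e' !=
  Pos 5: 'n' vs 'c' !=
  Pos 6: 'y' vs 't' !=
Hamming distance = 5


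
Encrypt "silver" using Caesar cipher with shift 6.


Word: "silver"
Shift: 6
Each letter → (letter + shift) mod 26:
  's' (18) + 6 = 24 → 'y'
  'i' (8) + 6 = 14 → 'o'
  'l' (11) + 6 = 17 → 'r'
  'v' (21) + 6 = 1 → 'b'
  'e' (4) + 6 = 10 → 'k'
  'r' (17) + 6 = 23 → 'x'
Result = "yorbkx"


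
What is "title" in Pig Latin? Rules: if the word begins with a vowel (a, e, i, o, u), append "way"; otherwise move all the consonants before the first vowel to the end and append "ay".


Word: "title"
Starts with consonant(s) → move to end, add 'ay'
Consonant cluster: "t"
Pig Latin = "itletay"


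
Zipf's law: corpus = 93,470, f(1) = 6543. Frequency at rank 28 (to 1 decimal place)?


Zipf's law: f(r) = f(1) / r
f(1) = 6543
f(28) = 6543 / 28
= 233.7 occurrences


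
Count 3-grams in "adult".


Word: "adult" (length 5)
Number of 3-grams = length - 3 + 1 = 5 - 3 + 1
= 3


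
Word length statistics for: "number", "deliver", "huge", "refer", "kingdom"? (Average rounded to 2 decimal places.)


Lengths: "number"=6, "deliver"=7, "huge"=4, "refer"=5, "kingdom"=7
Sum = 29, Count = 5
Average = 29/5 = 5.80
= avg=5.80, min=4, max=7


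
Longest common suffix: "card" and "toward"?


Word 1: "card"
Word 2: "toward"
Comparing from end:
  Pos -1: 'd' == 'd'
  Pos -2: 'r' == 'r'
  Pos -3: 'a' == 'a'
  Pos -4: 'c' != 'w' (stop)
LCS = "ard" (length 3)


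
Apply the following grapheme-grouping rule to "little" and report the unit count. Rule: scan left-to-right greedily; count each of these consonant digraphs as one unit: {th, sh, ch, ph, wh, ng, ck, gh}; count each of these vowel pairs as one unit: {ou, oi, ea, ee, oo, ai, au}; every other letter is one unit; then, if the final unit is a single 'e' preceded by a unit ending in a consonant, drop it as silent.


Word: "little" (6 letters)
Left-to-right scan:
  [1] 'l' (letter)
  [2] 'i' (letter)
  [3] 't' (letter)
  [4] 't' (letter)
  [5] 'l' (letter)
  [6] 'e' (letter)
Units from scan: 6
Final unit is 'e' after a consonant -> drop as silent (-1)
Sound units = 5 units


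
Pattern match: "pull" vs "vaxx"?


Pattern of "pull": [0, 1, 2, 2]
Pattern of "vaxx": [0, 1, 2, 2]
Patterns match
Same pattern = Yes


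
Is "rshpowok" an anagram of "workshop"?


Word 1: "workshop" → sorted: hkooprsw
Word 2: "rshpowok" → sorted: hkooprsw
Same letters? hkooprsw == hkooprsw
Anagram = Yes


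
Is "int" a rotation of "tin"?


Word: "tin", Candidate: "int"
Method: check if candidate is substring of word+word
"tintin" contains "int"? Yes
Is rotation = Yes


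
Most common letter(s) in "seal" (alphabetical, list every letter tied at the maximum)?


Word: "seal"
Letter counts:
  'a': 1
  'e': 1
  'l': 1
  's': 1
Maximum count = 1
Most frequent = 'a', 'e', 'l', 's' (1 time each)


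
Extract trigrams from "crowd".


Word: "crowd" (length 5)
Number of trigrams = 5 - 3 + 1 = 3
  Position 0: "cro"
  Position 1: "row"
  Position 2: "owd"
Trigrams = "cro", "row", "owd"


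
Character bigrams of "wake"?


Word: "wake" (length 4)
Number of bigrams = 4 - 2 + 1 = 3
  Position 0: "wa"
  Position 1: "ak"
  Position 2: "ke"
Bigrams = "wa", "ak", "ke"


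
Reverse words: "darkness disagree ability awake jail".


Original: "darkness disagree ability awake jail"
Words (1..n): darkness | disagree | ability | awake | jail
Reversed (n..1): jail | awake | ability | disagree | darkness
Result = "jail awake ability disagree darkness"


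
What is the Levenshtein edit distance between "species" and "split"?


Word 1: "species" (length 7)
Word 2: "split" (length 5)
One optimal edit sequence (insert/delete/substitute each cost 1):
  1. keep 's'
  2. keep 'p'
  3. delete 'e'  (+1)
  4. substitute 'c' -> 'l'  (+1)
  5. keep 'i'
  6. delete 'e'  (+1)
  7. substitute 's' -> 't'  (+1)
Total edit operations: 4
Edit distance = 4


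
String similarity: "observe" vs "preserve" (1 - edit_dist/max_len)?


Word 1: "observe" (length 7)
Word 2: "preserve" (length 8)
One optimal edit sequence:
  1. insert 'p'  (+1)
  2. substitute 'o' -> 'r'  (+1)
  3. substitute 'b' -> 'e'  (+1)
  4. keep 's'
  5. keep 'e'
  6. keep 'r'
  7. keep 'v'
  8. keep 'e'
Edit distance = 3
Max length = max(7, 8) = 8
Similarity = 1 - 3/8
= 0.6250


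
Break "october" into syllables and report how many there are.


Word: "october"
Syllable breakdown: oc-to-ber
Counting: 3 parts
= 3 syllables


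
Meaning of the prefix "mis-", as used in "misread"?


Prefix: mis-
Example: misread = mis- + read
Meaning = wrongly


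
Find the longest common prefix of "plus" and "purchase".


Word 1: "plus"
Word 2: "purchase"
Comparing from start:
  Pos 0: 'p' == 'p'
  Pos 1: 'l' != 'u' (stop)
LCP = "p" (length 1)


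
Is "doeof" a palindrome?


Word: "doeof"
Reversed: "foeod"
Forward == Backward? doeof != foeod
Palindrome = No


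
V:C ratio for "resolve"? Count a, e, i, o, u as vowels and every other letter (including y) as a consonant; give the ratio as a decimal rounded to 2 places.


Word: "resolve"
Vowels (a,e,i,o,u): 3
Consonants: 4
Ratio = 3/4
= 0.75


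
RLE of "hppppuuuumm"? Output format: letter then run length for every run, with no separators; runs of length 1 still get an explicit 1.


String: "hppppuuuumm"
Scanning for consecutive runs:
  'h' x 1
  'p' x 4
  'u' x 4
  'm' x 2
RLE = "h1p4u4m2"


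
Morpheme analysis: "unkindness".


Word: "unkindness"
Morphemes: un- | kind | -ness
Each morpheme carries meaning
= 3 morphemes


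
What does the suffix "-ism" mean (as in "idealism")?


Suffix: -ism
As in: idealism -> ideal + -ism
Meaning = belief / practice


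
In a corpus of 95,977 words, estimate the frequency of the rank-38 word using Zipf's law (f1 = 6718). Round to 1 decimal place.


Zipf's law: f(r) = f(1) / r
f(1) = 6718
f(38) = 6718 / 38
= 176.8 occurrences


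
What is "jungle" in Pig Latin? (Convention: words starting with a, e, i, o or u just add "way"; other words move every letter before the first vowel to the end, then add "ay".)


Word: "jungle"
Starts with consonant(s) → move to end, add 'ay'
Consonant cluster: "j"
Pig Latin = "unglejay"


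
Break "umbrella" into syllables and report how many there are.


Word: "umbrella"
Syllable breakdown: um / brel / la
Counting: 3 parts
= 3 syllables


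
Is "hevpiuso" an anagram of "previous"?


Word 1: "previous" → sorted: eioprsuv
Word 2: "hevpiuso" → sorted: ehiopsuv
Same letters? eioprsuv != ehiopsuv
Anagram = No


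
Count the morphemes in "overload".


Word: "overload"
Morphemes: over- / load
Each morpheme carries meaning
= 2 morphemes


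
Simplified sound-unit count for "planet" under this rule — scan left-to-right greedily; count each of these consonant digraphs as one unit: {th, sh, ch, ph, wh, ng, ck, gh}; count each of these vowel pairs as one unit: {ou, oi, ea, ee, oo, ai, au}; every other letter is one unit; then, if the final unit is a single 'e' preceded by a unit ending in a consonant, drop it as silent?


Word: "planet" (6 letters)
Left-to-right scan:
  1. 'p' (letter)
  2. 'l' (letter)
  3. 'a' (letter)
  4. 'n' (letter)
  5. 'e' (letter)
  6. 't' (letter)
Units from scan: 6
Sound units = 6 units


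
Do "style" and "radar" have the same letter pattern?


Pattern of "style": [0, 1, 2, 3, 4]
Pattern of "radar": [0, 1, 2, 1, 0]
Patterns do not match
Same pattern = No


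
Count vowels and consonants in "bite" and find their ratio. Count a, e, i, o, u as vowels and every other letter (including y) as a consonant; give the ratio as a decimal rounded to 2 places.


Word: "bite"
Vowels (a,e,i,o,u): 2
Consonants: 2
Ratio = 2/2
= 1.00


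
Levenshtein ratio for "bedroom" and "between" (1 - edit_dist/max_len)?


Word 1: "bedroom" (length 7)
Word 2: "between" (length 7)
One optimal edit sequence:
  1. keep 'b'
  2. keep 'e'
  3. substitute 'd' -> 't'  (+1)
  4. substitute 'r' -> 'w'  (+1)
  5. substitute 'o' -> 'e'  (+1)
  6. substitute 'o' -> 'e'  (+1)
  7. substitute 'm' -> 'n'  (+1)
Edit distance = 5
Max length = max(7, 7) = 7
Similarity = 1 - 5/7
= 0.2857


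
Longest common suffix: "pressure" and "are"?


Word 1: "pressure"
Word 2: "are"
Comparing from end:
  Pos -1: 'e' == 'e'
  Pos -2: 'r' == 'r'
  Pos -3: 'u' != 'a' (stop)
LCS = "re" (length 2)


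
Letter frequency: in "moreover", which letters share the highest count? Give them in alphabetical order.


Word: "moreover"
Letter counts:
  'e': 2
  'm': 1
  'o': 2
  'r': 2
  'v': 1
Maximum count = 2
Most frequent = 'e', 'o', 'r' (2 times each)


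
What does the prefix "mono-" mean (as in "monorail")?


Prefix: mono-
Example: monorail (mono- + rail)
Meaning = one


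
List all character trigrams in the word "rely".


Word: "rely" (length 4)
Number of trigrams = 4 - 3 + 1 = 2
  Position 0: "rel"
  Position 1: "ely"
Trigrams = "rel", "ely"


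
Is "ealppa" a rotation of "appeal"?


Word: "appeal", Candidate: "ealppa"
Method: check if candidate is substring of word+word
"appealappeal" contains "ealppa"? No
Is rotation = No


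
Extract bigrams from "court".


Word: "court" (length 5)
Number of bigrams = 5 - 2 + 1 = 4
  Position 0: "co"
  Position 1: "ou"
  Position 2: "ur"
  Position 3: "rt"
Bigrams = "co", "ou", "ur", "rt"


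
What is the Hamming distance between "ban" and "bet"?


Comparing character by character (same length = 3):
  Pos 0: 'b' vs 'b' =
  Pos 1: 'a' vs 'e' !=
  Pos 2: 'n' vs 't' !=
Hamming distance = 2


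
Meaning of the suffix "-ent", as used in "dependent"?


Suffix: -ent
As in: dependent -> depend + -ent
Meaning = one who / that which


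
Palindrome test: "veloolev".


Word: "veloolev"
Reversed: "veloolev"
Forward == Backward? veloolev == veloolev
Palindrome = Yes


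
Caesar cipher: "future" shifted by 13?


Word: "future"
Shift: 13
Each letter → (letter + shift) mod 26:
  'f' (5) + 13 = 18 → 's'
  'u' (20) + 13 = 7 → 'h'
  't' (19) + 13 = 6 → 'g'
  'u' (20) + 13 = 7 → 'h'
  'r' (17) + 13 = 4 → 'e'
  'e' (4) + 13 = 17 → 'r'
Result = "shgher"


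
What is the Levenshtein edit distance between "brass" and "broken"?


Word 1: "brass" (length 5)
Word 2: "broken" (length 6)
One optimal edit sequence (insert/delete/substitute each cost 1):
  1. keep 'b'
  2. keep 'r'
  3. insert 'o'  (+1)
  4. substitute 'a' -> 'k'  (+1)
  5. substitute 's' -> 'e'  (+1)
  6. substitute 's' -> 'n'  (+1)
Total edit operations: 4
Edit distance = 4


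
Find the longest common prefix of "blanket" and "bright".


Word 1: "blanket"
Word 2: "bright"
Comparing from start:
  Pos 0: 'b' == 'b'
  Pos 1: 'l' != 'r' (stop)
LCP = "b" (length 1)


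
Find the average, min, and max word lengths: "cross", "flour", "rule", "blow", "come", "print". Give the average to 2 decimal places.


Lengths: "cross"=5, "flour"=5, "rule"=4, "blow"=4, "come"=4, "print"=5
Sum = 27, Count = 6
Average = 27/6 = 4.50
= avg=4.50, min=4, max=5


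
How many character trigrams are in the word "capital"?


Word: "capital" (length 7)
Number of 3-grams = length - 3 + 1 = 7 - 3 + 1
= 5


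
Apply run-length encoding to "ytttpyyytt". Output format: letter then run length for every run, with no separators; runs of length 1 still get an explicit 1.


String: "ytttpyyytt"
Scanning for consecutive runs:
  'y' x 1
  't' x 3
  'p' x 1
  'y' x 3
  't' x 2
RLE = "y1t3p1y3t2"


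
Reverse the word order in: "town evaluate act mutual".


Original: "town evaluate act mutual"
Words (1..n): town | evaluate | act | mutual
Reversed (n..1): mutual | act | evaluate | town
Result = "mutual act evaluate town"


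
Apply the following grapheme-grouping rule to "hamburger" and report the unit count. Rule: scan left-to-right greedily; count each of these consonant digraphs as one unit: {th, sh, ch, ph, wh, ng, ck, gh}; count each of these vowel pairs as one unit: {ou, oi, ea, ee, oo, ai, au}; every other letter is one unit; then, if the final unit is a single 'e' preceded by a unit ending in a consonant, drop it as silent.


Word: "hamburger" (9 letters)
Left-to-right scan:
  (1) 'h' (letter)
  (2) 'a' (letter)
  (3) 'm' (letter)
  (4) 'b' (letter)
  (5) 'u' (letter)
  (6) 'r' (letter)
  (7) 'g' (letter)
  (8) 'e' (letter)
  (9) 'r' (letter)
Units from scan: 9
Sound units = 9 units
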